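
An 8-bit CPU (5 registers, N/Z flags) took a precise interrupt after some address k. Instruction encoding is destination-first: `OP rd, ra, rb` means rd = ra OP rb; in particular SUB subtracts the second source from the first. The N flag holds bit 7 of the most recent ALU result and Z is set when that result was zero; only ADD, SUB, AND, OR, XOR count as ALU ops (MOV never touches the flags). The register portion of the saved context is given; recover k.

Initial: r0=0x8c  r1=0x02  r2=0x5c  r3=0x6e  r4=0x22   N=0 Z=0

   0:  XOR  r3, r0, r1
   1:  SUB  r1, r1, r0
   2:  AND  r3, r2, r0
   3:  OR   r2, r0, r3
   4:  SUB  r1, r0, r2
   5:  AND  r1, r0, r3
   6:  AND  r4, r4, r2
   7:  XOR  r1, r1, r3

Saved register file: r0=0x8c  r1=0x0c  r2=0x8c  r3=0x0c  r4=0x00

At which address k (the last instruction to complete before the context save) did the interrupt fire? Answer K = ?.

K = 6

after  0: r0=0x8c r1=0x02 r2=0x5c r3=0x8e r4=0x22  N=1 Z=0
after  1: r0=0x8c r1=0x76 r2=0x5c r3=0x8e r4=0x22  N=0 Z=0
after  2: r0=0x8c r1=0x76 r2=0x5c r3=0x0c r4=0x22  N=0 Z=0
after  3: r0=0x8c r1=0x76 r2=0x8c r3=0x0c r4=0x22  N=1 Z=0
after  4: r0=0x8c r1=0x00 r2=0x8c r3=0x0c r4=0x22  N=0 Z=1
after  5: r0=0x8c r1=0x0c r2=0x8c r3=0x0c r4=0x22  N=0 Z=0
after  6: r0=0x8c r1=0x0c r2=0x8c r3=0x0c r4=0x00  N=0 Z=1
-- IRQ taken; context saved, return-PC = 7 --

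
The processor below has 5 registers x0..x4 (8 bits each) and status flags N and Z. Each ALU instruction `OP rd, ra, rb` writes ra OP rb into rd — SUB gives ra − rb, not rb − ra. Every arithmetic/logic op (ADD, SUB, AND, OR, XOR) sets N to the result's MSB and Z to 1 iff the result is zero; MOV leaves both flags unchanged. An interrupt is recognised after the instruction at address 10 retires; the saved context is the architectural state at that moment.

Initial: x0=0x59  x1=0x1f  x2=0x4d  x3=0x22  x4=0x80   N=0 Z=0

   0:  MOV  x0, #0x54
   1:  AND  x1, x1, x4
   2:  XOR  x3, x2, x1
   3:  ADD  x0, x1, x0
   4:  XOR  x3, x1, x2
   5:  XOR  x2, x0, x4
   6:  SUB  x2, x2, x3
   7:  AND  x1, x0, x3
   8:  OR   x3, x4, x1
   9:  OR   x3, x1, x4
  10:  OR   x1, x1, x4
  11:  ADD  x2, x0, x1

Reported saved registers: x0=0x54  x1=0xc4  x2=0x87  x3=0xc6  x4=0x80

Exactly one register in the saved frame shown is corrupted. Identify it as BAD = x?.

BAD = x3

after  0: x0=0x54 x1=0x1f x2=0x4d x3=0x22 x4=0x80  N=0 Z=0
after  1: x0=0x54 x1=0x00 x2=0x4d x3=0x22 x4=0x80  N=0 Z=1
after  2: x0=0x54 x1=0x00 x2=0x4d x3=0x4d x4=0x80  N=0 Z=0
after  3: x0=0x54 x1=0x00 x2=0x4d x3=0x4d x4=0x80  N=0 Z=0
after  4: x0=0x54 x1=0x00 x2=0x4d x3=0x4d x4=0x80  N=0 Z=0
after  5: x0=0x54 x1=0x00 x2=0xd4 x3=0x4d x4=0x80  N=1 Z=0
after  6: x0=0x54 x1=0x00 x2=0x87 x3=0x4d x4=0x80  N=1 Z=0
after  7: x0=0x54 x1=0x44 x2=0x87 x3=0x4d x4=0x80  N=0 Z=0
after  8: x0=0x54 x1=0x44 x2=0x87 x3=0xc4 x4=0x80  N=1 Z=0
after  9: x0=0x54 x1=0x44 x2=0x87 x3=0xc4 x4=0x80  N=1 Z=0
after 10: x0=0x54 x1=0xc4 x2=0x87 x3=0xc4 x4=0x80  N=1 Z=0
-- IRQ taken; context saved, return-PC = 11 --
mismatch: x3: reported 0xc6 vs actual 0xc4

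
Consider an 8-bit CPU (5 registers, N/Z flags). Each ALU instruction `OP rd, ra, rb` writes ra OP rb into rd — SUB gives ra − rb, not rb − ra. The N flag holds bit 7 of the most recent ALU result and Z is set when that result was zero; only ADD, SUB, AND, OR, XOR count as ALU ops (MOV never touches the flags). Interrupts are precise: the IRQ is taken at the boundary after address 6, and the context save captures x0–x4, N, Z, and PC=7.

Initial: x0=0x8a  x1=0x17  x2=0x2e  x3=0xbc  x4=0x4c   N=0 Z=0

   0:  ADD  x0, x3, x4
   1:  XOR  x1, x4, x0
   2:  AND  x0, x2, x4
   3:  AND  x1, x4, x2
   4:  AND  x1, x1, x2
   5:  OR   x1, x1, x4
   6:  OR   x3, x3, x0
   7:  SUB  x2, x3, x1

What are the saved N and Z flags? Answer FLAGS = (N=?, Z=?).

after  0: x0=0x08 x1=0x17 x2=0x2e x3=0xbc x4=0x4c  N=0 Z=0
after  1: x0=0x08 x1=0x44 x2=0x2e x3=0xbc x4=0x4c  N=0 Z=0
after  2: x0=0x0c x1=0x44 x2=0x2e x3=0xbc x4=0x4c  N=0 Z=0
after  3: x0=0x0c x1=0x0c x2=0x2e x3=0xbc x4=0x4c  N=0 Z=0
after  4: x0=0x0c x1=0x0c x2=0x2e x3=0xbc x4=0x4c  N=0 Z=0
after  5: x0=0x0c x1=0x4c x2=0x2e x3=0xbc x4=0x4c  N=0 Z=0
after  6: x0=0x0c x1=0x4c x2=0x2e x3=0xbc x4=0x4c  N=1 Z=0
-- IRQ taken; context saved, return-PC = 7 --

FLAGS = (N=1, Z=0)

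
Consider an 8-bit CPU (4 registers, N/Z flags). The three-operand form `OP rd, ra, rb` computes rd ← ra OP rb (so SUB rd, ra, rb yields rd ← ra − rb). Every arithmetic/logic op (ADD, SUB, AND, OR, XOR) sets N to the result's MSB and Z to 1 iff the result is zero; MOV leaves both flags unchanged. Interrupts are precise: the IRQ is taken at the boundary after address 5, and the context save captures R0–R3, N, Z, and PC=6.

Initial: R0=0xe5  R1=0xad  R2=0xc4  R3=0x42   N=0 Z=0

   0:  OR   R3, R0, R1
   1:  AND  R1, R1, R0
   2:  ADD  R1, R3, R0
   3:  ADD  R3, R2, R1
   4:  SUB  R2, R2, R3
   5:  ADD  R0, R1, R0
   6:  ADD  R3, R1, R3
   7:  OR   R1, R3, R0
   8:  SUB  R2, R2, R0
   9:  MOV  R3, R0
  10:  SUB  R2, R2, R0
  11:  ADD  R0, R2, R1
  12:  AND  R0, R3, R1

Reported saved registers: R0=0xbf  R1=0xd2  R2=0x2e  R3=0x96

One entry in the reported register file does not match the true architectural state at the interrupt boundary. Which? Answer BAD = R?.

after  0: R0=0xe5 R1=0xad R2=0xc4 R3=0xed  N=1 Z=0
after  1: R0=0xe5 R1=0xa5 R2=0xc4 R3=0xed  N=1 Z=0
after  2: R0=0xe5 R1=0xd2 R2=0xc4 R3=0xed  N=1 Z=0
after  3: R0=0xe5 R1=0xd2 R2=0xc4 R3=0x96  N=1 Z=0
after  4: R0=0xe5 R1=0xd2 R2=0x2e R3=0x96  N=0 Z=0
after  5: R0=0xb7 R1=0xd2 R2=0x2e R3=0x96  N=1 Z=0
-- IRQ taken; context saved, return-PC = 6 --
mismatch: R0: reported 0xbf vs actual 0xb7

BAD = R0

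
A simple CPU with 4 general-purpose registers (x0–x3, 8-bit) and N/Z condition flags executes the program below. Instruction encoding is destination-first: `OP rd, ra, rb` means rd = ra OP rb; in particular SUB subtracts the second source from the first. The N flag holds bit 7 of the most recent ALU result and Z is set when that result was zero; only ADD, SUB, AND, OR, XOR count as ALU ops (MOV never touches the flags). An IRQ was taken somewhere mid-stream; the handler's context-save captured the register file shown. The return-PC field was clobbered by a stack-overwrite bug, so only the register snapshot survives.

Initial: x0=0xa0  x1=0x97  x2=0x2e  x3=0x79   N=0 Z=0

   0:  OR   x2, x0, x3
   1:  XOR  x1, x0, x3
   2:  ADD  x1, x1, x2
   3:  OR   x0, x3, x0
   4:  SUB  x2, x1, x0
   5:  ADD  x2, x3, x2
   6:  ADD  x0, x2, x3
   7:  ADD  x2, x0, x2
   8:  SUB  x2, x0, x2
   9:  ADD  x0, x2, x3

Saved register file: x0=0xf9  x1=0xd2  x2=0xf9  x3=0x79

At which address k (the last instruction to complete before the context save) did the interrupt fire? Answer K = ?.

K = 3

after  0: x0=0xa0 x1=0x97 x2=0xf9 x3=0x79  N=1 Z=0
after  1: x0=0xa0 x1=0xd9 x2=0xf9 x3=0x79  N=1 Z=0
after  2: x0=0xa0 x1=0xd2 x2=0xf9 x3=0x79  N=1 Z=0
after  3: x0=0xf9 x1=0xd2 x2=0xf9 x3=0x79  N=1 Z=0
-- IRQ taken; context saved, return-PC = 4 --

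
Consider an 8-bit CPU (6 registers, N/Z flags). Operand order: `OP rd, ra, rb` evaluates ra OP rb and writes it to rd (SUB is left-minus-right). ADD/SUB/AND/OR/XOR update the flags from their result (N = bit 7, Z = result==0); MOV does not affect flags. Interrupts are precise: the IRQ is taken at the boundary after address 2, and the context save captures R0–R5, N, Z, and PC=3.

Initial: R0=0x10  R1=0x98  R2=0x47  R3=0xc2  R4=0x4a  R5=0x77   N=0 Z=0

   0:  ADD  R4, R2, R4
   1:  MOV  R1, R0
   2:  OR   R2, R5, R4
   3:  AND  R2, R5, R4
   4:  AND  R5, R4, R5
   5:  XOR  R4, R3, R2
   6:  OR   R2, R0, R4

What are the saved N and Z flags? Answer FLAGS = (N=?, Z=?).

FLAGS = (N=1, Z=0)

after  0: R0=0x10 R1=0x98 R2=0x47 R3=0xc2 R4=0x91 R5=0x77  N=1 Z=0
after  1: R0=0x10 R1=0x10 R2=0x47 R3=0xc2 R4=0x91 R5=0x77  N=1 Z=0
after  2: R0=0x10 R1=0x10 R2=0xf7 R3=0xc2 R4=0x91 R5=0x77  N=1 Z=0
-- IRQ taken; context saved, return-PC = 3 --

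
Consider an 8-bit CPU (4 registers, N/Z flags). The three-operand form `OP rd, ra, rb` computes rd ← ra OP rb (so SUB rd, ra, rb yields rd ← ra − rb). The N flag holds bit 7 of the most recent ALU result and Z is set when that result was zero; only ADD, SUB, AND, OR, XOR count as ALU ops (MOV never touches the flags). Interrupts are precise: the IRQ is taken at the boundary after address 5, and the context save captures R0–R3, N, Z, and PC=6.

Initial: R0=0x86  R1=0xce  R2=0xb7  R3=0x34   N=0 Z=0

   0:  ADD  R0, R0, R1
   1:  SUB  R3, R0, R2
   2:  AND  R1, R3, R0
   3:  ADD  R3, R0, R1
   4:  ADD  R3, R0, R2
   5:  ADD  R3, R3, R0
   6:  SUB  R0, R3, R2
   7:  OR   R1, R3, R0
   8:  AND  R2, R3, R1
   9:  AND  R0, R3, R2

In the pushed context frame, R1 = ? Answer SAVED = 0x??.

after  0: R0=0x54 R1=0xce R2=0xb7 R3=0x34  N=0 Z=0
after  1: R0=0x54 R1=0xce R2=0xb7 R3=0x9d  N=1 Z=0
after  2: R0=0x54 R1=0x14 R2=0xb7 R3=0x9d  N=0 Z=0
after  3: R0=0x54 R1=0x14 R2=0xb7 R3=0x68  N=0 Z=0
after  4: R0=0x54 R1=0x14 R2=0xb7 R3=0x0b  N=0 Z=0
after  5: R0=0x54 R1=0x14 R2=0xb7 R3=0x5f  N=0 Z=0
-- IRQ taken; context saved, return-PC = 6 --

SAVED = 0x14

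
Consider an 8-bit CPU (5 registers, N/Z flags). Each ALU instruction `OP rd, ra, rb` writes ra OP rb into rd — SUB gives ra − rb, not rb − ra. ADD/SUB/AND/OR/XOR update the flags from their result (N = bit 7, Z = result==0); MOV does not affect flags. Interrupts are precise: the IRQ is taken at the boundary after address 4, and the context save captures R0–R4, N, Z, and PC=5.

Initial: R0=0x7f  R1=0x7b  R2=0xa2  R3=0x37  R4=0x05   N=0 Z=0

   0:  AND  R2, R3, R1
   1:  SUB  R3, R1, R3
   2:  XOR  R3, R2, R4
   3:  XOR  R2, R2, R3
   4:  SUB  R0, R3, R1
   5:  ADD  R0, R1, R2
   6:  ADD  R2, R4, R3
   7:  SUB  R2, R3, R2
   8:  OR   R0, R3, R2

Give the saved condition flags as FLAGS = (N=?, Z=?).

FLAGS = (N=1, Z=0)

after  0: R0=0x7f R1=0x7b R2=0x33 R3=0x37 R4=0x05  N=0 Z=0
after  1: R0=0x7f R1=0x7b R2=0x33 R3=0x44 R4=0x05  N=0 Z=0
after  2: R0=0x7f R1=0x7b R2=0x33 R3=0x36 R4=0x05  N=0 Z=0
after  3: R0=0x7f R1=0x7b R2=0x05 R3=0x36 R4=0x05  N=0 Z=0
after  4: R0=0xbb R1=0x7b R2=0x05 R3=0x36 R4=0x05  N=1 Z=0
-- IRQ taken; context saved, return-PC = 5 --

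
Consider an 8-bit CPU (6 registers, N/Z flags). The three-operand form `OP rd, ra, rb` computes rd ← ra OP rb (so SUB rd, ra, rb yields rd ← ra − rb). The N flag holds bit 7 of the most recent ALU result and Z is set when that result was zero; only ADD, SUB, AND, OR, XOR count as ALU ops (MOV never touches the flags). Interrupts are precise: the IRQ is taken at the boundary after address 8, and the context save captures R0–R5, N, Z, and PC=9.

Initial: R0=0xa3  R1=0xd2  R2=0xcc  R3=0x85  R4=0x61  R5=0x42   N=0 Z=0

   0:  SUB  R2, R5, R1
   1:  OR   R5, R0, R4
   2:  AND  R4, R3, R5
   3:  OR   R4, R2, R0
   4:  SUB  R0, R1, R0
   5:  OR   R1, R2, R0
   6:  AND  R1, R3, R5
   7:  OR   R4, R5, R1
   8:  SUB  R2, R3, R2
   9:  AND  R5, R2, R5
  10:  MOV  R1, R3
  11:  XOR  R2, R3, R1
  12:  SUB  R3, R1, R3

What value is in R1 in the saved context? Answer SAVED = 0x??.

SAVED = 0x81

after  0: R0=0xa3 R1=0xd2 R2=0x70 R3=0x85 R4=0x61 R5=0x42  N=0 Z=0
after  1: R0=0xa3 R1=0xd2 R2=0x70 R3=0x85 R4=0x61 R5=0xe3  N=1 Z=0
after  2: R0=0xa3 R1=0xd2 R2=0x70 R3=0x85 R4=0x81 R5=0xe3  N=1 Z=0
after  3: R0=0xa3 R1=0xd2 R2=0x70 R3=0x85 R4=0xf3 R5=0xe3  N=1 Z=0
after  4: R0=0x2f R1=0xd2 R2=0x70 R3=0x85 R4=0xf3 R5=0xe3  N=0 Z=0
after  5: R0=0x2f R1=0x7f R2=0x70 R3=0x85 R4=0xf3 R5=0xe3  N=0 Z=0
after  6: R0=0x2f R1=0x81 R2=0x70 R3=0x85 R4=0xf3 R5=0xe3  N=1 Z=0
after  7: R0=0x2f R1=0x81 R2=0x70 R3=0x85 R4=0xe3 R5=0xe3  N=1 Z=0
after  8: R0=0x2f R1=0x81 R2=0x15 R3=0x85 R4=0xe3 R5=0xe3  N=0 Z=0
-- IRQ taken; context saved, return-PC = 9 --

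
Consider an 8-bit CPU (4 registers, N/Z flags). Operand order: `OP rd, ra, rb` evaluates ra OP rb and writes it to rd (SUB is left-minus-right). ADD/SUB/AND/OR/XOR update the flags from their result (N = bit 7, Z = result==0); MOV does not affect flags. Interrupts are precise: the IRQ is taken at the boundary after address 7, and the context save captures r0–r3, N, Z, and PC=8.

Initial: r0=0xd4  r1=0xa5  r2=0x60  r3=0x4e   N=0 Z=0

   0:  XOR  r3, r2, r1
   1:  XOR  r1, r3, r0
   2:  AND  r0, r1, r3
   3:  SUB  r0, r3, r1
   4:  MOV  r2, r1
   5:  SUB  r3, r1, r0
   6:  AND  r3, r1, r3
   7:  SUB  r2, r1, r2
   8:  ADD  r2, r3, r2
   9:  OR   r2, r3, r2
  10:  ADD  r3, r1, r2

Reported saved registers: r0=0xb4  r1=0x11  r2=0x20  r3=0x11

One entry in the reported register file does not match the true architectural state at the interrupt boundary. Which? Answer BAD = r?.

BAD = r2

after  0: r0=0xd4 r1=0xa5 r2=0x60 r3=0xc5  N=1 Z=0
after  1: r0=0xd4 r1=0x11 r2=0x60 r3=0xc5  N=0 Z=0
after  2: r0=0x01 r1=0x11 r2=0x60 r3=0xc5  N=0 Z=0
after  3: r0=0xb4 r1=0x11 r2=0x60 r3=0xc5  N=1 Z=0
after  4: r0=0xb4 r1=0x11 r2=0x11 r3=0xc5  N=1 Z=0
after  5: r0=0xb4 r1=0x11 r2=0x11 r3=0x5d  N=0 Z=0
after  6: r0=0xb4 r1=0x11 r2=0x11 r3=0x11  N=0 Z=0
after  7: r0=0xb4 r1=0x11 r2=0x00 r3=0x11  N=0 Z=1
-- IRQ taken; context saved, return-PC = 8 --
mismatch: r2: reported 0x20 vs actual 0x00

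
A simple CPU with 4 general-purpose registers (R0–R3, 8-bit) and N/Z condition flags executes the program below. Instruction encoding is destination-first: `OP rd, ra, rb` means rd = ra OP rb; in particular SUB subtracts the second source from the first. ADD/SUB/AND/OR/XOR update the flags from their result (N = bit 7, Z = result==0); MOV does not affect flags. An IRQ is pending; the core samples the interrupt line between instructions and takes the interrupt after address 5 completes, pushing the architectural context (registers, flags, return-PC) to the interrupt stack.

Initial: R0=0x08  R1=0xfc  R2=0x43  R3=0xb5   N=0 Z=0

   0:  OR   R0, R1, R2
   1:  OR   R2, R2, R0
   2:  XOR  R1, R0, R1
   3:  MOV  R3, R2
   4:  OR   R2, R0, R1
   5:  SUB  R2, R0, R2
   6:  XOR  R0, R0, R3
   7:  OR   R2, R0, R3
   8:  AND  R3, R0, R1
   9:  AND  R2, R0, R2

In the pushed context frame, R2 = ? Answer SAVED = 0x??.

after  0: R0=0xff R1=0xfc R2=0x43 R3=0xb5  N=1 Z=0
after  1: R0=0xff R1=0xfc R2=0xff R3=0xb5  N=1 Z=0
after  2: R0=0xff R1=0x03 R2=0xff R3=0xb5  N=0 Z=0
after  3: R0=0xff R1=0x03 R2=0xff R3=0xff  N=0 Z=0
after  4: R0=0xff R1=0x03 R2=0xff R3=0xff  N=1 Z=0
after  5: R0=0xff R1=0x03 R2=0x00 R3=0xff  N=0 Z=1
-- IRQ taken; context saved, return-PC = 6 --

SAVED = 0x00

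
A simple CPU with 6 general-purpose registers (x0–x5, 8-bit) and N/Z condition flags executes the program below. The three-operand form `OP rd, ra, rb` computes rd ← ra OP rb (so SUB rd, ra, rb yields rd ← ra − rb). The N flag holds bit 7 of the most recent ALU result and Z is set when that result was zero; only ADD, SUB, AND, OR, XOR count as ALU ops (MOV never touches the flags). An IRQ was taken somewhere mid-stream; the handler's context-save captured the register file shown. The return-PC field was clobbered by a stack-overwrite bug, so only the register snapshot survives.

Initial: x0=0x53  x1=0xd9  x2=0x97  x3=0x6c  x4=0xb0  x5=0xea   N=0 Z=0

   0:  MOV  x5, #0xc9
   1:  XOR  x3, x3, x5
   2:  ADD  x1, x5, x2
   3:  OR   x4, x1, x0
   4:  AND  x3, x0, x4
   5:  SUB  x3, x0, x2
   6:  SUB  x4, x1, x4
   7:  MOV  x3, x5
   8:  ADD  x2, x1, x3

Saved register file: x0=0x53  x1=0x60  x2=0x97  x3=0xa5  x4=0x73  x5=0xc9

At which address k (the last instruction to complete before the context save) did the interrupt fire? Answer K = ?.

K = 3

after  0: x0=0x53 x1=0xd9 x2=0x97 x3=0x6c x4=0xb0 x5=0xc9  N=0 Z=0
after  1: x0=0x53 x1=0xd9 x2=0x97 x3=0xa5 x4=0xb0 x5=0xc9  N=1 Z=0
after  2: x0=0x53 x1=0x60 x2=0x97 x3=0xa5 x4=0xb0 x5=0xc9  N=0 Z=0
after  3: x0=0x53 x1=0x60 x2=0x97 x3=0xa5 x4=0x73 x5=0xc9  N=0 Z=0
-- IRQ taken; context saved, return-PC = 4 --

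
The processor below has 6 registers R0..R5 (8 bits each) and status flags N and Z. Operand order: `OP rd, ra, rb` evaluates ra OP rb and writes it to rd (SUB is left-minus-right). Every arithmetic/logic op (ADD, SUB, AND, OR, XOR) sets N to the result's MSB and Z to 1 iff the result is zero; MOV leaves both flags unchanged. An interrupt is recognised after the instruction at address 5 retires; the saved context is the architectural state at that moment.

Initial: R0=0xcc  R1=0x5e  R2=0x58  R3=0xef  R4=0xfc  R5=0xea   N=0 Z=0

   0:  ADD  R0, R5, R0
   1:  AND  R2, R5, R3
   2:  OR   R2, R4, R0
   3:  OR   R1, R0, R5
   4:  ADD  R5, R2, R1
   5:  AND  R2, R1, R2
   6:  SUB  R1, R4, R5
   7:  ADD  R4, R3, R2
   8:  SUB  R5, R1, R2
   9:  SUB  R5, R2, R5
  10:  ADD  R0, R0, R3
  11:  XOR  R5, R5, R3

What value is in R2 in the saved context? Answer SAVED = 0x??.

SAVED = 0xfe

after  0: R0=0xb6 R1=0x5e R2=0x58 R3=0xef R4=0xfc R5=0xea  N=1 Z=0
after  1: R0=0xb6 R1=0x5e R2=0xea R3=0xef R4=0xfc R5=0xea  N=1 Z=0
after  2: R0=0xb6 R1=0x5e R2=0xfe R3=0xef R4=0xfc R5=0xea  N=1 Z=0
after  3: R0=0xb6 R1=0xfe R2=0xfe R3=0xef R4=0xfc R5=0xea  N=1 Z=0
after  4: R0=0xb6 R1=0xfe R2=0xfe R3=0xef R4=0xfc R5=0xfc  N=1 Z=0
after  5: R0=0xb6 R1=0xfe R2=0xfe R3=0xef R4=0xfc R5=0xfc  N=1 Z=0
-- IRQ taken; context saved, return-PC = 6 --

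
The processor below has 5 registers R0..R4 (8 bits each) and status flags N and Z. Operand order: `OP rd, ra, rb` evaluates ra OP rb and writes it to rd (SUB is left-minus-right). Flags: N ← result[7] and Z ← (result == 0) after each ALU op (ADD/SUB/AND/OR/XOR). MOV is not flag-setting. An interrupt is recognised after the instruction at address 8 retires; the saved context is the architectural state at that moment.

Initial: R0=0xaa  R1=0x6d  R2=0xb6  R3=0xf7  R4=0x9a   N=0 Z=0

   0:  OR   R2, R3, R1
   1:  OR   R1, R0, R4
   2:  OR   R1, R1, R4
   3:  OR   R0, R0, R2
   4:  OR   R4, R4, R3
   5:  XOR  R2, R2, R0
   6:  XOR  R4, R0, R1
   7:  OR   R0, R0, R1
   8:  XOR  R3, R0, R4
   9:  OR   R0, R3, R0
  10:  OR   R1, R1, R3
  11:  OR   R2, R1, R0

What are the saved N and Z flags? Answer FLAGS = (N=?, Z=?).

FLAGS = (N=1, Z=0)

after  0: R0=0xaa R1=0x6d R2=0xff R3=0xf7 R4=0x9a  N=1 Z=0
after  1: R0=0xaa R1=0xba R2=0xff R3=0xf7 R4=0x9a  N=1 Z=0
after  2: R0=0xaa R1=0xba R2=0xff R3=0xf7 R4=0x9a  N=1 Z=0
after  3: R0=0xff R1=0xba R2=0xff R3=0xf7 R4=0x9a  N=1 Z=0
after  4: R0=0xff R1=0xba R2=0xff R3=0xf7 R4=0xff  N=1 Z=0
after  5: R0=0xff R1=0xba R2=0x00 R3=0xf7 R4=0xff  N=0 Z=1
after  6: R0=0xff R1=0xba R2=0x00 R3=0xf7 R4=0x45  N=0 Z=0
after  7: R0=0xff R1=0xba R2=0x00 R3=0xf7 R4=0x45  N=1 Z=0
after  8: R0=0xff R1=0xba R2=0x00 R3=0xba R4=0x45  N=1 Z=0
-- IRQ taken; context saved, return-PC = 9 --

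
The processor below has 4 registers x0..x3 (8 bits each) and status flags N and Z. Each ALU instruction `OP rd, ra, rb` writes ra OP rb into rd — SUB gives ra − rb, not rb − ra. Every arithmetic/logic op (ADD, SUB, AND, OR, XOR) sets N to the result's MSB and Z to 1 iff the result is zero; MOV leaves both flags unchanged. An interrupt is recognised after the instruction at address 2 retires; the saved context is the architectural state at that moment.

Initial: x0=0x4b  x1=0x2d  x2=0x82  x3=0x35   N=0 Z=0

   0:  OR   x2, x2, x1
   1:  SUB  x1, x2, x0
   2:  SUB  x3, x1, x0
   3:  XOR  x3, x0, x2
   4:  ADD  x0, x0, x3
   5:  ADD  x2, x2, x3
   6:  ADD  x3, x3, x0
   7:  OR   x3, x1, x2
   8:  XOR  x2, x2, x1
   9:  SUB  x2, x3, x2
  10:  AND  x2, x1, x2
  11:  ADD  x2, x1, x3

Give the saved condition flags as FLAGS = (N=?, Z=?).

FLAGS = (N=0, Z=0)

after  0: x0=0x4b x1=0x2d x2=0xaf x3=0x35  N=1 Z=0
after  1: x0=0x4b x1=0x64 x2=0xaf x3=0x35  N=0 Z=0
after  2: x0=0x4b x1=0x64 x2=0xaf x3=0x19  N=0 Z=0
-- IRQ taken; context saved, return-PC = 3 --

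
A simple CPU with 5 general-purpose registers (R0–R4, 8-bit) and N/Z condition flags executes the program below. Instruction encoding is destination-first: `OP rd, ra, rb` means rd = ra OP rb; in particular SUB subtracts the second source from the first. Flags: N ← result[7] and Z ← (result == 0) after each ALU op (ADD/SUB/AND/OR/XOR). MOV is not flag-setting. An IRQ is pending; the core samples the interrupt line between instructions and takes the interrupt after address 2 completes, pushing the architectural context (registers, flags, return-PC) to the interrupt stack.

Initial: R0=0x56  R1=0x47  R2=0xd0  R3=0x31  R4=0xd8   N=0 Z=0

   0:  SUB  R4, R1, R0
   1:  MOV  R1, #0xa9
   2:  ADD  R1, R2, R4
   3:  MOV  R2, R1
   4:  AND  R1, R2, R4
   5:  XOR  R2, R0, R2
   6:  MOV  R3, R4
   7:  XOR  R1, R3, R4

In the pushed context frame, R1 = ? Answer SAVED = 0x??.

after  0: R0=0x56 R1=0x47 R2=0xd0 R3=0x31 R4=0xf1  N=1 Z=0
after  1: R0=0x56 R1=0xa9 R2=0xd0 R3=0x31 R4=0xf1  N=1 Z=0
after  2: R0=0x56 R1=0xc1 R2=0xd0 R3=0x31 R4=0xf1  N=1 Z=0
-- IRQ taken; context saved, return-PC = 3 --

SAVED = 0xc1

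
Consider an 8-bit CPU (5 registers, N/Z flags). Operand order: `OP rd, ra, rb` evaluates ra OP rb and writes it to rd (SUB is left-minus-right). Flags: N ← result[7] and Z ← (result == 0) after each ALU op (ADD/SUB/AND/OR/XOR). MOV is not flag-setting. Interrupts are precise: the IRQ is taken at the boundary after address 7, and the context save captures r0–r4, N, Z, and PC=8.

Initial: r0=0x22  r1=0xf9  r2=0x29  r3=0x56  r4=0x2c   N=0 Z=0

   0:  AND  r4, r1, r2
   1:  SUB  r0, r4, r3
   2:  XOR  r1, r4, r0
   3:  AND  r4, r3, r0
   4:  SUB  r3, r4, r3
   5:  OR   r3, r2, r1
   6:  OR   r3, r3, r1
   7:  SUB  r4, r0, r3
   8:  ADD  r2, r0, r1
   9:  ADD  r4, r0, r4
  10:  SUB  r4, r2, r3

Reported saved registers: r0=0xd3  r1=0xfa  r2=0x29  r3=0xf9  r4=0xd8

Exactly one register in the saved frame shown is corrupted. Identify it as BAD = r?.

after  0: r0=0x22 r1=0xf9 r2=0x29 r3=0x56 r4=0x29  N=0 Z=0
after  1: r0=0xd3 r1=0xf9 r2=0x29 r3=0x56 r4=0x29  N=1 Z=0
after  2: r0=0xd3 r1=0xfa r2=0x29 r3=0x56 r4=0x29  N=1 Z=0
after  3: r0=0xd3 r1=0xfa r2=0x29 r3=0x56 r4=0x52  N=0 Z=0
after  4: r0=0xd3 r1=0xfa r2=0x29 r3=0xfc r4=0x52  N=1 Z=0
after  5: r0=0xd3 r1=0xfa r2=0x29 r3=0xfb r4=0x52  N=1 Z=0
after  6: r0=0xd3 r1=0xfa r2=0x29 r3=0xfb r4=0x52  N=1 Z=0
after  7: r0=0xd3 r1=0xfa r2=0x29 r3=0xfb r4=0xd8  N=1 Z=0
-- IRQ taken; context saved, return-PC = 8 --
mismatch: r3: reported 0xf9 vs actual 0xfb

BAD = r3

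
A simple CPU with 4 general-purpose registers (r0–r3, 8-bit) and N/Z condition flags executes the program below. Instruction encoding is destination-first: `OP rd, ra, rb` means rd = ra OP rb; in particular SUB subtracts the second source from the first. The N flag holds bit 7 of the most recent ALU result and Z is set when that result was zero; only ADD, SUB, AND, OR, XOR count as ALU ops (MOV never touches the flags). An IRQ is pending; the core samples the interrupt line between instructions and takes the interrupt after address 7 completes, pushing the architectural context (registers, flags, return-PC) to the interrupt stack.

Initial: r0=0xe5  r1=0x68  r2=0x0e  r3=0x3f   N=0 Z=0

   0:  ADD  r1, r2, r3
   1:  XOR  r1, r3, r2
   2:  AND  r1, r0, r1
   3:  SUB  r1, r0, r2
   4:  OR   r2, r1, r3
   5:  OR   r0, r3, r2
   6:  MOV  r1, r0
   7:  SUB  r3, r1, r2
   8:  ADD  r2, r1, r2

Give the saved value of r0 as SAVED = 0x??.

after  0: r0=0xe5 r1=0x4d r2=0x0e r3=0x3f  N=0 Z=0
after  1: r0=0xe5 r1=0x31 r2=0x0e r3=0x3f  N=0 Z=0
after  2: r0=0xe5 r1=0x21 r2=0x0e r3=0x3f  N=0 Z=0
after  3: r0=0xe5 r1=0xd7 r2=0x0e r3=0x3f  N=1 Z=0
after  4: r0=0xe5 r1=0xd7 r2=0xff r3=0x3f  N=1 Z=0
after  5: r0=0xff r1=0xd7 r2=0xff r3=0x3f  N=1 Z=0
after  6: r0=0xff r1=0xff r2=0xff r3=0x3f  N=1 Z=0
after  7: r0=0xff r1=0xff r2=0xff r3=0x00  N=0 Z=1
-- IRQ taken; context saved, return-PC = 8 --

SAVED = 0xff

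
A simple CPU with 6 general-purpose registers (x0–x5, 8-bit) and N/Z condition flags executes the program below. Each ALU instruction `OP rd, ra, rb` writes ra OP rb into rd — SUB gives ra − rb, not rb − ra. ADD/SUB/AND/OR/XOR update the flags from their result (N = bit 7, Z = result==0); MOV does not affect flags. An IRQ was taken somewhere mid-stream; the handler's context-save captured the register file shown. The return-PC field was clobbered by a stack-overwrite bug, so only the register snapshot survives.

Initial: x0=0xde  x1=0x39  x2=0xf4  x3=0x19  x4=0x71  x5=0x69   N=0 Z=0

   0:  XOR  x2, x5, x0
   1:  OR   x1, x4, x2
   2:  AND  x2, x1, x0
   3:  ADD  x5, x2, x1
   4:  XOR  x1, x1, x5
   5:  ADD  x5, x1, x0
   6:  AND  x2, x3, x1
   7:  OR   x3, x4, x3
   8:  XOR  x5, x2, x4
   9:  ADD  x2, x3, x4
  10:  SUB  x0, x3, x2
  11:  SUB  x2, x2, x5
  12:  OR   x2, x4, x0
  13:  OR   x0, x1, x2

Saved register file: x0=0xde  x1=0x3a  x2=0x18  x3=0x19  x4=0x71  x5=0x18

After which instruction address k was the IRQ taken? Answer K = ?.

K = 6

after  0: x0=0xde x1=0x39 x2=0xb7 x3=0x19 x4=0x71 x5=0x69  N=1 Z=0
after  1: x0=0xde x1=0xf7 x2=0xb7 x3=0x19 x4=0x71 x5=0x69  N=1 Z=0
after  2: x0=0xde x1=0xf7 x2=0xd6 x3=0x19 x4=0x71 x5=0x69  N=1 Z=0
after  3: x0=0xde x1=0xf7 x2=0xd6 x3=0x19 x4=0x71 x5=0xcd  N=1 Z=0
after  4: x0=0xde x1=0x3a x2=0xd6 x3=0x19 x4=0x71 x5=0xcd  N=0 Z=0
after  5: x0=0xde x1=0x3a x2=0xd6 x3=0x19 x4=0x71 x5=0x18  N=0 Z=0
after  6: x0=0xde x1=0x3a x2=0x18 x3=0x19 x4=0x71 x5=0x18  N=0 Z=0
-- IRQ taken; context saved, return-PC = 7 --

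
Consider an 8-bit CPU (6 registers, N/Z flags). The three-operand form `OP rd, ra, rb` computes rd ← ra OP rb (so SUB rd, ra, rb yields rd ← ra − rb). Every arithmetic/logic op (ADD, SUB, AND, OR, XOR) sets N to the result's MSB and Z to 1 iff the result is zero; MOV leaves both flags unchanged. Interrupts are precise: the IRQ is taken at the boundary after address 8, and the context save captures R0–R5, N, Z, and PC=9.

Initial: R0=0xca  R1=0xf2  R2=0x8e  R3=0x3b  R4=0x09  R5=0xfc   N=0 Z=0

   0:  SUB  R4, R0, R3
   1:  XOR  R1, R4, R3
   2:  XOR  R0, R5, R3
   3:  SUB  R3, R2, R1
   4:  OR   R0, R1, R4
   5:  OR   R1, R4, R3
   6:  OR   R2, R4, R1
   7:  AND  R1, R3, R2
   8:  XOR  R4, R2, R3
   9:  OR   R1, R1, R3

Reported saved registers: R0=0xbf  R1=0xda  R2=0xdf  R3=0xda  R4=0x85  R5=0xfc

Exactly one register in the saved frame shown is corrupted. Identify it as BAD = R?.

after  0: R0=0xca R1=0xf2 R2=0x8e R3=0x3b R4=0x8f R5=0xfc  N=1 Z=0
after  1: R0=0xca R1=0xb4 R2=0x8e R3=0x3b R4=0x8f R5=0xfc  N=1 Z=0
after  2: R0=0xc7 R1=0xb4 R2=0x8e R3=0x3b R4=0x8f R5=0xfc  N=1 Z=0
after  3: R0=0xc7 R1=0xb4 R2=0x8e R3=0xda R4=0x8f R5=0xfc  N=1 Z=0
after  4: R0=0xbf R1=0xb4 R2=0x8e R3=0xda R4=0x8f R5=0xfc  N=1 Z=0
after  5: R0=0xbf R1=0xdf R2=0x8e R3=0xda R4=0x8f R5=0xfc  N=1 Z=0
after  6: R0=0xbf R1=0xdf R2=0xdf R3=0xda R4=0x8f R5=0xfc  N=1 Z=0
after  7: R0=0xbf R1=0xda R2=0xdf R3=0xda R4=0x8f R5=0xfc  N=1 Z=0
after  8: R0=0xbf R1=0xda R2=0xdf R3=0xda R4=0x05 R5=0xfc  N=0 Z=0
-- IRQ taken; context saved, return-PC = 9 --
mismatch: R4: reported 0x85 vs actual 0x05

BAD = R4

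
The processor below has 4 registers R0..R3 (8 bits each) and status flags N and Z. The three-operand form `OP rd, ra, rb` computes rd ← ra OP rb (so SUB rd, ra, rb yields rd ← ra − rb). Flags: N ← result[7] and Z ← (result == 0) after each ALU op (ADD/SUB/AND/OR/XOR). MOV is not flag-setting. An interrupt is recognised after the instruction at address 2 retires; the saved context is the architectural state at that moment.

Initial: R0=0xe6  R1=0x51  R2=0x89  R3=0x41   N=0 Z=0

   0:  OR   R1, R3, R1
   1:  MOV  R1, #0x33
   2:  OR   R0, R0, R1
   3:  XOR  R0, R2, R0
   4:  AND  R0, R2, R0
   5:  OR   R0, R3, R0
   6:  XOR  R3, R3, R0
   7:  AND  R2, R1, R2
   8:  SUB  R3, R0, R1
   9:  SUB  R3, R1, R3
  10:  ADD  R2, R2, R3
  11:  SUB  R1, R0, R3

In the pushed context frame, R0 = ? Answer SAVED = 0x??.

SAVED = 0xf7

after  0: R0=0xe6 R1=0x51 R2=0x89 R3=0x41  N=0 Z=0
after  1: R0=0xe6 R1=0x33 R2=0x89 R3=0x41  N=0 Z=0
after  2: R0=0xf7 R1=0x33 R2=0x89 R3=0x41  N=1 Z=0
-- IRQ taken; context saved, return-PC = 3 --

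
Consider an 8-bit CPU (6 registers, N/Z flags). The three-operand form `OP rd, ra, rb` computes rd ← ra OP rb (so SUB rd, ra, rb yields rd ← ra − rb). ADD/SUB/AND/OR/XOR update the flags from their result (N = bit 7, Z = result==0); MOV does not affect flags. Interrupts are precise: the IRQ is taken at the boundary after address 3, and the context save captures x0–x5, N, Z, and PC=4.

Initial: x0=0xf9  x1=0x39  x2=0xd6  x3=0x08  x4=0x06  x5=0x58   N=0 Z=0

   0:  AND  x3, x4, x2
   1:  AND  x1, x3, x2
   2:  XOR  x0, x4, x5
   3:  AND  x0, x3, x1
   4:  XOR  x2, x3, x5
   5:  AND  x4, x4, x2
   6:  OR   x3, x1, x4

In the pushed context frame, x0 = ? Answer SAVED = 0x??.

after  0: x0=0xf9 x1=0x39 x2=0xd6 x3=0x06 x4=0x06 x5=0x58  N=0 Z=0
after  1: x0=0xf9 x1=0x06 x2=0xd6 x3=0x06 x4=0x06 x5=0x58  N=0 Z=0
after  2: x0=0x5e x1=0x06 x2=0xd6 x3=0x06 x4=0x06 x5=0x58  N=0 Z=0
after  3: x0=0x06 x1=0x06 x2=0xd6 x3=0x06 x4=0x06 x5=0x58  N=0 Z=0
-- IRQ taken; context saved, return-PC = 4 --

SAVED = 0x06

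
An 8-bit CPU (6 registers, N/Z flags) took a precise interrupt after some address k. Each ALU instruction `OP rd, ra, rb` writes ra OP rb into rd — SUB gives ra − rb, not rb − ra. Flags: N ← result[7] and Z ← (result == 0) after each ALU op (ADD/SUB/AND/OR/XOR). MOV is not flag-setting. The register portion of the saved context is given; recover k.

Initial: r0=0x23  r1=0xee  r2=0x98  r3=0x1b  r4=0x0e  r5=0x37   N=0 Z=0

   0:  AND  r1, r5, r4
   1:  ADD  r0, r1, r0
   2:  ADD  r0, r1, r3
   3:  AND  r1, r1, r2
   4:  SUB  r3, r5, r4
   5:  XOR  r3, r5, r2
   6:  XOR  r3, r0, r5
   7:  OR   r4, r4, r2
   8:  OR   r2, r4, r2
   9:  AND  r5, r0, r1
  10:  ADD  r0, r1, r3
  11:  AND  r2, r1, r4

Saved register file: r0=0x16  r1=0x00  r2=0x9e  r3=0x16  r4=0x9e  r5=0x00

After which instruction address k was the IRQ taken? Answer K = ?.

after  0: r0=0x23 r1=0x06 r2=0x98 r3=0x1b r4=0x0e r5=0x37  N=0 Z=0
after  1: r0=0x29 r1=0x06 r2=0x98 r3=0x1b r4=0x0e r5=0x37  N=0 Z=0
after  2: r0=0x21 r1=0x06 r2=0x98 r3=0x1b r4=0x0e r5=0x37  N=0 Z=0
after  3: r0=0x21 r1=0x00 r2=0x98 r3=0x1b r4=0x0e r5=0x37  N=0 Z=1
after  4: r0=0x21 r1=0x00 r2=0x98 r3=0x29 r4=0x0e r5=0x37  N=0 Z=0
after  5: r0=0x21 r1=0x00 r2=0x98 r3=0xaf r4=0x0e r5=0x37  N=1 Z=0
after  6: r0=0x21 r1=0x00 r2=0x98 r3=0x16 r4=0x0e r5=0x37  N=0 Z=0
after  7: r0=0x21 r1=0x00 r2=0x98 r3=0x16 r4=0x9e r5=0x37  N=1 Z=0
after  8: r0=0x21 r1=0x00 r2=0x9e r3=0x16 r4=0x9e r5=0x37  N=1 Z=0
after  9: r0=0x21 r1=0x00 r2=0x9e r3=0x16 r4=0x9e r5=0x00  N=0 Z=1
after 10: r0=0x16 r1=0x00 r2=0x9e r3=0x16 r4=0x9e r5=0x00  N=0 Z=0
-- IRQ taken; context saved, return-PC = 11 --

K = 10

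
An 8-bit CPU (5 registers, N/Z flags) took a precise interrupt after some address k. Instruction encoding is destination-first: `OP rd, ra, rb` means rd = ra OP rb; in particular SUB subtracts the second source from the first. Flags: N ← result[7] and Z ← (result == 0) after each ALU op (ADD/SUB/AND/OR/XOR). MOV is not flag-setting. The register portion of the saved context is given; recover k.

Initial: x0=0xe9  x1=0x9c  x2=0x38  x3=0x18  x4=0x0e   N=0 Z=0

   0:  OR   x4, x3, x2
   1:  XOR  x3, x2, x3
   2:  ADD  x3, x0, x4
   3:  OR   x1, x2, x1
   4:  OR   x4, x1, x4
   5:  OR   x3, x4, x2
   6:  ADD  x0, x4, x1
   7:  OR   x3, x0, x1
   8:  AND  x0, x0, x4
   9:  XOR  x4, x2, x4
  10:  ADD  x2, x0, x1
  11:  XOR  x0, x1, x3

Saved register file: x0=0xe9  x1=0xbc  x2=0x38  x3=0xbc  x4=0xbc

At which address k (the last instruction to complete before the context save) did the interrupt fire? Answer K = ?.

after  0: x0=0xe9 x1=0x9c x2=0x38 x3=0x18 x4=0x38  N=0 Z=0
after  1: x0=0xe9 x1=0x9c x2=0x38 x3=0x20 x4=0x38  N=0 Z=0
after  2: x0=0xe9 x1=0x9c x2=0x38 x3=0x21 x4=0x38  N=0 Z=0
after  3: x0=0xe9 x1=0xbc x2=0x38 x3=0x21 x4=0x38  N=1 Z=0
after  4: x0=0xe9 x1=0xbc x2=0x38 x3=0x21 x4=0xbc  N=1 Z=0
after  5: x0=0xe9 x1=0xbc x2=0x38 x3=0xbc x4=0xbc  N=1 Z=0
-- IRQ taken; context saved, return-PC = 6 --

K = 5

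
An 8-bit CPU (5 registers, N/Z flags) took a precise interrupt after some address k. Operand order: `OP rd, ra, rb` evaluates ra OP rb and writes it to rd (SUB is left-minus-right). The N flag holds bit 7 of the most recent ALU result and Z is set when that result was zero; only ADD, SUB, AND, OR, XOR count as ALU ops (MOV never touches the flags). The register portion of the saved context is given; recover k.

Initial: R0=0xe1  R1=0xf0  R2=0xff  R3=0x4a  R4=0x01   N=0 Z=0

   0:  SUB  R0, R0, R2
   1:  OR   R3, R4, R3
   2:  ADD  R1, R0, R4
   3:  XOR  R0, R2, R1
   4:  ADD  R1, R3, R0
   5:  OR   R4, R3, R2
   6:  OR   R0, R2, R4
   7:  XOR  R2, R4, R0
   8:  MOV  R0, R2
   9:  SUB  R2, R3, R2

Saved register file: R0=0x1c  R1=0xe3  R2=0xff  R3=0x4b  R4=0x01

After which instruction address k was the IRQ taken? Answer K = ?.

K = 3

after  0: R0=0xe2 R1=0xf0 R2=0xff R3=0x4a R4=0x01  N=1 Z=0
after  1: R0=0xe2 R1=0xf0 R2=0xff R3=0x4b R4=0x01  N=0 Z=0
after  2: R0=0xe2 R1=0xe3 R2=0xff R3=0x4b R4=0x01  N=1 Z=0
after  3: R0=0x1c R1=0xe3 R2=0xff R3=0x4b R4=0x01  N=0 Z=0
-- IRQ taken; context saved, return-PC = 4 --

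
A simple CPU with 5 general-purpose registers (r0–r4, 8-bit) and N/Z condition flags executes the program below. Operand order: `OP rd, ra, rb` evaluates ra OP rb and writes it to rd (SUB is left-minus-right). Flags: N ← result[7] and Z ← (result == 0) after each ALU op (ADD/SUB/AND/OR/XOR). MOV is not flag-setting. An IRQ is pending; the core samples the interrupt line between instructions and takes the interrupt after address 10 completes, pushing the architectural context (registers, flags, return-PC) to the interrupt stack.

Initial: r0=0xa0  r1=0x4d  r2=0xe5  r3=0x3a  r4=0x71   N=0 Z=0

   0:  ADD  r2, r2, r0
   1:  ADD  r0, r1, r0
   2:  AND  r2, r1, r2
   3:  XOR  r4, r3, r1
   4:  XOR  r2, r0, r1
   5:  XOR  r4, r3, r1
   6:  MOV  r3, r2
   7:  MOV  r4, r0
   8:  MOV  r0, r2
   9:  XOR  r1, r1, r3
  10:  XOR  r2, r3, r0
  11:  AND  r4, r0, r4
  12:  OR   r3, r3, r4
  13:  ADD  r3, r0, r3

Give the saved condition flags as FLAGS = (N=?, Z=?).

FLAGS = (N=0, Z=1)

after  0: r0=0xa0 r1=0x4d r2=0x85 r3=0x3a r4=0x71  N=1 Z=0
after  1: r0=0xed r1=0x4d r2=0x85 r3=0x3a r4=0x71  N=1 Z=0
after  2: r0=0xed r1=0x4d r2=0x05 r3=0x3a r4=0x71  N=0 Z=0
after  3: r0=0xed r1=0x4d r2=0x05 r3=0x3a r4=0x77  N=0 Z=0
after  4: r0=0xed r1=0x4d r2=0xa0 r3=0x3a r4=0x77  N=1 Z=0
after  5: r0=0xed r1=0x4d r2=0xa0 r3=0x3a r4=0x77  N=0 Z=0
after  6: r0=0xed r1=0x4d r2=0xa0 r3=0xa0 r4=0x77  N=0 Z=0
after  7: r0=0xed r1=0x4d r2=0xa0 r3=0xa0 r4=0xed  N=0 Z=0
after  8: r0=0xa0 r1=0x4d r2=0xa0 r3=0xa0 r4=0xed  N=0 Z=0
after  9: r0=0xa0 r1=0xed r2=0xa0 r3=0xa0 r4=0xed  N=1 Z=0
after 10: r0=0xa0 r1=0xed r2=0x00 r3=0xa0 r4=0xed  N=0 Z=1
-- IRQ taken; context saved, return-PC = 11 --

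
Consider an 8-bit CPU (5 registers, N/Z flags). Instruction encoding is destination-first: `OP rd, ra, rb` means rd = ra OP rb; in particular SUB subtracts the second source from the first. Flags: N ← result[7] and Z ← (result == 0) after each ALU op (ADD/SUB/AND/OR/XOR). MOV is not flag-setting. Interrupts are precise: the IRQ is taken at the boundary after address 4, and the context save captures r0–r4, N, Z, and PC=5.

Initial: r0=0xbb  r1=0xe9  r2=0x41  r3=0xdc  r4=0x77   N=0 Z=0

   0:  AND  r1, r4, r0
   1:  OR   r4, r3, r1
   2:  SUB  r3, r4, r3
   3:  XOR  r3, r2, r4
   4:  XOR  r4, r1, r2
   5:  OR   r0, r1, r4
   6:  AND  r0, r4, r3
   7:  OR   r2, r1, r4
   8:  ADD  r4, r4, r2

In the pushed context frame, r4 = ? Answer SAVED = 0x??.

after  0: r0=0xbb r1=0x33 r2=0x41 r3=0xdc r4=0x77  N=0 Z=0
after  1: r0=0xbb r1=0x33 r2=0x41 r3=0xdc r4=0xff  N=1 Z=0
after  2: r0=0xbb r1=0x33 r2=0x41 r3=0x23 r4=0xff  N=0 Z=0
after  3: r0=0xbb r1=0x33 r2=0x41 r3=0xbe r4=0xff  N=1 Z=0
after  4: r0=0xbb r1=0x33 r2=0x41 r3=0xbe r4=0x72  N=0 Z=0
-- IRQ taken; context saved, return-PC = 5 --

SAVED = 0x72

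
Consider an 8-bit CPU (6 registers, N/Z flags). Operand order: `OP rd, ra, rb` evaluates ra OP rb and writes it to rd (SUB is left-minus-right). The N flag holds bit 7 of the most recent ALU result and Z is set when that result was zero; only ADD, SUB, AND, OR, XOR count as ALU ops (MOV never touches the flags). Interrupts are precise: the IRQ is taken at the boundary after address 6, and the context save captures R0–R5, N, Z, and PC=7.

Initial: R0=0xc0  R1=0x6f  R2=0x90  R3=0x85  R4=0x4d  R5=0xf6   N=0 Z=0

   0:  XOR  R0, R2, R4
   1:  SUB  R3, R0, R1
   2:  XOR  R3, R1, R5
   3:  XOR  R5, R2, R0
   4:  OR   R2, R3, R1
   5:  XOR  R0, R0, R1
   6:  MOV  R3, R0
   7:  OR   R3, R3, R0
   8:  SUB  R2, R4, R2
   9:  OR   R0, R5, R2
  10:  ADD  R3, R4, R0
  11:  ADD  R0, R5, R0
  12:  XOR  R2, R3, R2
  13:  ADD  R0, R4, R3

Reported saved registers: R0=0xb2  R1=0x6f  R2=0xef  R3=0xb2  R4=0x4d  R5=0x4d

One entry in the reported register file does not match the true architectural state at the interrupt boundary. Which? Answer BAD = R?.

after  0: R0=0xdd R1=0x6f R2=0x90 R3=0x85 R4=0x4d R5=0xf6  N=1 Z=0
after  1: R0=0xdd R1=0x6f R2=0x90 R3=0x6e R4=0x4d R5=0xf6  N=0 Z=0
after  2: R0=0xdd R1=0x6f R2=0x90 R3=0x99 R4=0x4d R5=0xf6  N=1 Z=0
after  3: R0=0xdd R1=0x6f R2=0x90 R3=0x99 R4=0x4d R5=0x4d  N=0 Z=0
after  4: R0=0xdd R1=0x6f R2=0xff R3=0x99 R4=0x4d R5=0x4d  N=1 Z=0
after  5: R0=0xb2 R1=0x6f R2=0xff R3=0x99 R4=0x4d R5=0x4d  N=1 Z=0
after  6: R0=0xb2 R1=0x6f R2=0xff R3=0xb2 R4=0x4d R5=0x4d  N=1 Z=0
-- IRQ taken; context saved, return-PC = 7 --
mismatch: R2: reported 0xef vs actual 0xff

BAD = R2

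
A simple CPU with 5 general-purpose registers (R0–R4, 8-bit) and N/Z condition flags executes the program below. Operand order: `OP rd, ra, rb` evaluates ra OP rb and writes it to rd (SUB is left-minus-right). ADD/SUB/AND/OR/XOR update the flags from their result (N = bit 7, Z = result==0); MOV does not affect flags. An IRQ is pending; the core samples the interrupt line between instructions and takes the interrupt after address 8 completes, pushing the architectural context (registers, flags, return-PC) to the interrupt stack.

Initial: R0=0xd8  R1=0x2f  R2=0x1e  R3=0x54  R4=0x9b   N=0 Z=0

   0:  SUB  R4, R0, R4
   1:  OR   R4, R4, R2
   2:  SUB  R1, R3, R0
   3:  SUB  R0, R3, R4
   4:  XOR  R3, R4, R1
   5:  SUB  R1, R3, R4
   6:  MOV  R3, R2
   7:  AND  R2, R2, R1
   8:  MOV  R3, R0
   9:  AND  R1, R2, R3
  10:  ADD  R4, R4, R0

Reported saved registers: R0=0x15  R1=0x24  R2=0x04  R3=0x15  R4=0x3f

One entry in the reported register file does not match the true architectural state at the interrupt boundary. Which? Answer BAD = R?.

after  0: R0=0xd8 R1=0x2f R2=0x1e R3=0x54 R4=0x3d  N=0 Z=0
after  1: R0=0xd8 R1=0x2f R2=0x1e R3=0x54 R4=0x3f  N=0 Z=0
after  2: R0=0xd8 R1=0x7c R2=0x1e R3=0x54 R4=0x3f  N=0 Z=0
after  3: R0=0x15 R1=0x7c R2=0x1e R3=0x54 R4=0x3f  N=0 Z=0
after  4: R0=0x15 R1=0x7c R2=0x1e R3=0x43 R4=0x3f  N=0 Z=0
after  5: R0=0x15 R1=0x04 R2=0x1e R3=0x43 R4=0x3f  N=0 Z=0
after  6: R0=0x15 R1=0x04 R2=0x1e R3=0x1e R4=0x3f  N=0 Z=0
after  7: R0=0x15 R1=0x04 R2=0x04 R3=0x1e R4=0x3f  N=0 Z=0
after  8: R0=0x15 R1=0x04 R2=0x04 R3=0x15 R4=0x3f  N=0 Z=0
-- IRQ taken; context saved, return-PC = 9 --
mismatch: R1: reported 0x24 vs actual 0x04

BAD = R1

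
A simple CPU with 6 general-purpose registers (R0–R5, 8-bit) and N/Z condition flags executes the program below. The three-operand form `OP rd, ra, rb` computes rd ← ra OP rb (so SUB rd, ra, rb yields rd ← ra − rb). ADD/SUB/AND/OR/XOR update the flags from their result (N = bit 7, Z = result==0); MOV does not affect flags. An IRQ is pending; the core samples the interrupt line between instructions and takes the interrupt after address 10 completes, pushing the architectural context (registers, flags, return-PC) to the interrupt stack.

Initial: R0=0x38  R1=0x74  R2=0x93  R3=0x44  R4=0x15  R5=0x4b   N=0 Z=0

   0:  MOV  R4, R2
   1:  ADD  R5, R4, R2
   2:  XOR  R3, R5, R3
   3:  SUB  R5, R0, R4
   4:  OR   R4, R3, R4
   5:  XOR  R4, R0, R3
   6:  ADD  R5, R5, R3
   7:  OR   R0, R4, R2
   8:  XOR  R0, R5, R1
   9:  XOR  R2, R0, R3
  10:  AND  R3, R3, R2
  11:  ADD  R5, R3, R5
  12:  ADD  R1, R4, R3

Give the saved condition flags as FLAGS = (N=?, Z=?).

after  0: R0=0x38 R1=0x74 R2=0x93 R3=0x44 R4=0x93 R5=0x4b  N=0 Z=0
after  1: R0=0x38 R1=0x74 R2=0x93 R3=0x44 R4=0x93 R5=0x26  N=0 Z=0
after  2: R0=0x38 R1=0x74 R2=0x93 R3=0x62 R4=0x93 R5=0x26  N=0 Z=0
after  3: R0=0x38 R1=0x74 R2=0x93 R3=0x62 R4=0x93 R5=0xa5  N=1 Z=0
after  4: R0=0x38 R1=0x74 R2=0x93 R3=0x62 R4=0xf3 R5=0xa5  N=1 Z=0
after  5: R0=0x38 R1=0x74 R2=0x93 R3=0x62 R4=0x5a R5=0xa5  N=0 Z=0
after  6: R0=0x38 R1=0x74 R2=0x93 R3=0x62 R4=0x5a R5=0x07  N=0 Z=0
after  7: R0=0xdb R1=0x74 R2=0x93 R3=0x62 R4=0x5a R5=0x07  N=1 Z=0
after  8: R0=0x73 R1=0x74 R2=0x93 R3=0x62 R4=0x5a R5=0x07  N=0 Z=0
after  9: R0=0x73 R1=0x74 R2=0x11 R3=0x62 R4=0x5a R5=0x07  N=0 Z=0
after 10: R0=0x73 R1=0x74 R2=0x11 R3=0x00 R4=0x5a R5=0x07  N=0 Z=1
-- IRQ taken; context saved, return-PC = 11 --

FLAGS = (N=0, Z=1)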